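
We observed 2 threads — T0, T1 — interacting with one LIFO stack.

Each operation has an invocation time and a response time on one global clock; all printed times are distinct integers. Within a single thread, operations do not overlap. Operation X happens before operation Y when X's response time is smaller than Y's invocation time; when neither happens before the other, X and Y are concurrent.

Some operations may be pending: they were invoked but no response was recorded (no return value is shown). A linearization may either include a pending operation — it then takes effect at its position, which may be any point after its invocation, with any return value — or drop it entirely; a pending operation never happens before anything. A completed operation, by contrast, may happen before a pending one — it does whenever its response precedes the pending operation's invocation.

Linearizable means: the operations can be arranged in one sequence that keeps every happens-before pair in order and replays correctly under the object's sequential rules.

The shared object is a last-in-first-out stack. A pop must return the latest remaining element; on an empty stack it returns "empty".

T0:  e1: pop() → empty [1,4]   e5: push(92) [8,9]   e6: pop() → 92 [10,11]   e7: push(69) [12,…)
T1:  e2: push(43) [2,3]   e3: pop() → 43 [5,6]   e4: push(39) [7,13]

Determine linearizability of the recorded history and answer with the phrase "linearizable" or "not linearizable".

linearizable

witness order: e1, e2, e3, e4, e5, e6
after step 1 (e1 pop() → empty): stack <>
after step 2 (e2 push(43)): stack <43>
after step 3 (e3 pop() → 43): stack <>
after step 4 (e4 push(39)): stack <39>
after step 5 (e5 push(92)): stack <39,92>
after step 6 (e6 pop() → 92): stack <39>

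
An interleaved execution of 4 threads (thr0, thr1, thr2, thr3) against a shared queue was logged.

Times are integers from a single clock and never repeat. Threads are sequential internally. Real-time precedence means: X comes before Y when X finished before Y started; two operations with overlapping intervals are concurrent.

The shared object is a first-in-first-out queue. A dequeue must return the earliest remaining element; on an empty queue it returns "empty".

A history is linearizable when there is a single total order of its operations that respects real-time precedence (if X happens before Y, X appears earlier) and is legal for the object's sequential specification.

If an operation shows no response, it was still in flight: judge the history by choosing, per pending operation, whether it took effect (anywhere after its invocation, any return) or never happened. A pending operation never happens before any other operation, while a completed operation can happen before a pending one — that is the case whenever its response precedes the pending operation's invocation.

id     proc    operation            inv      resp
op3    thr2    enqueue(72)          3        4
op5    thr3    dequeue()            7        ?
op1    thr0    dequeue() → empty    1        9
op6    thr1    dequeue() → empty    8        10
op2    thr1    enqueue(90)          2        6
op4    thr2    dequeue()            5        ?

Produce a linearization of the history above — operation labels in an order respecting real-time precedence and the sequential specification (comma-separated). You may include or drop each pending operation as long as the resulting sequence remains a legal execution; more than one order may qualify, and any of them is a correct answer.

1. op1 dequeue() → empty, leaving queue <>
2. op2 enqueue(90), leaving queue <90>
3. op3 enqueue(72), leaving queue <90,72>
4. op4 dequeue() (pending, included), leaving queue <72>
5. op5 dequeue() (pending, included), leaving queue <>
6. op6 dequeue() → empty, leaving queue <>

op1, op2, op3, op4, op5, op6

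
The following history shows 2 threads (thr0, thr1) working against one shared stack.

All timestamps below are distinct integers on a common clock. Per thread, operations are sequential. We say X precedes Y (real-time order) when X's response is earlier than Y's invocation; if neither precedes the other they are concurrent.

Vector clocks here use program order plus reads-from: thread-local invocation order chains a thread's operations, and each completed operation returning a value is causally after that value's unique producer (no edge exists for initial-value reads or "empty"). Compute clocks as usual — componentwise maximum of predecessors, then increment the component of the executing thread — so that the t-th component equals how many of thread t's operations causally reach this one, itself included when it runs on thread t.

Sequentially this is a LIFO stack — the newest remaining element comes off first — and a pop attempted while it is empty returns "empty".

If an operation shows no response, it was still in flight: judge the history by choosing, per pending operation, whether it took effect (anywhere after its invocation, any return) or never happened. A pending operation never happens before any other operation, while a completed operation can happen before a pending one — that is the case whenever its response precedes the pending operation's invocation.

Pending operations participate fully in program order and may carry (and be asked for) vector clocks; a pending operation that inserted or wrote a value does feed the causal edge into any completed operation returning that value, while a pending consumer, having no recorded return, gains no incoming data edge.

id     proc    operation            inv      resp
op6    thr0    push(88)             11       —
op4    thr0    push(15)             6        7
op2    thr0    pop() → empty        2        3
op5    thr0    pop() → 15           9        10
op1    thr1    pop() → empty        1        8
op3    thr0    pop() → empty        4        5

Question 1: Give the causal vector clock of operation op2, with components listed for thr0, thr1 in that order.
op1 (invocation 1): nothing precedes it; thr1's component alone gives (0, 1)
op2 (invocation 2): nothing precedes it; thr0's component alone gives (1, 0)
merge at op3 (invoked 4): VC(op2)=(1, 0), own-thread bump on thr0 → (2, 0)
merge at op4 (invoked 6): VC(op3)=(2, 0), own-thread bump on thr0 → (3, 0)
merge at op5 (invoked 9): VC(op4)=(3, 0), own-thread bump on thr0 → (4, 0)
merge at op6 (invoked 11): VC(op5)=(4, 0), own-thread bump on thr0 → (5, 0)
target: VC(op2) = (1, 0)

(1, 0)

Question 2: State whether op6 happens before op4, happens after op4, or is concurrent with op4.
op6 spans [11,…), op4 spans [6,7]
resp(op4)=7 < inv(op6)=11

after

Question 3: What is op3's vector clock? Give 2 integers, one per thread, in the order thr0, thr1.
root op op1, invoked 1: fresh clock plus thr1's own tick → (0, 1)
root op op2, invoked 2: fresh clock plus thr0's own tick → (1, 0)
from VC(op2)=(1, 0), op3 (invoked 4) maxes components and bumps thr0 → (2, 0)
from VC(op3)=(2, 0), op4 (invoked 6) maxes components and bumps thr0 → (3, 0)
from VC(op4)=(3, 0), op5 (invoked 9) maxes components and bumps thr0 → (4, 0)
from VC(op5)=(4, 0), op6 (invoked 11) maxes components and bumps thr0 → (5, 0)
target: VC(op3) = (2, 0)

(2, 0)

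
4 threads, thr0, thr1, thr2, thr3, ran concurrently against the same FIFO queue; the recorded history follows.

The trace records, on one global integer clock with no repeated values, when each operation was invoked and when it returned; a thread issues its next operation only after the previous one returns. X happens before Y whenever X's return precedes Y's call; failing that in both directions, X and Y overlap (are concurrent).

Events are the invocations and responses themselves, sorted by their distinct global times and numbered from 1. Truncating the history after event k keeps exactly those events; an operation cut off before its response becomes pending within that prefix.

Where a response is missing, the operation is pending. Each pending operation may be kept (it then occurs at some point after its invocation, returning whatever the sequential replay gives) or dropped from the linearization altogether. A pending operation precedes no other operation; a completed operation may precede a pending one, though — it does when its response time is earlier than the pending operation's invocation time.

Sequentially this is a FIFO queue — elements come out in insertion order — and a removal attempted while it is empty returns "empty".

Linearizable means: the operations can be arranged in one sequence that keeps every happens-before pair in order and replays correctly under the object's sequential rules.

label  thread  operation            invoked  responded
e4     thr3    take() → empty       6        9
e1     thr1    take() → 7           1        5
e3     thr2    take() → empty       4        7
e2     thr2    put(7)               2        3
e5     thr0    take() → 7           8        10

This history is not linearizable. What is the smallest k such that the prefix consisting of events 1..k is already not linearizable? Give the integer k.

10

a valid linearization of events 1..9 exists, for instance e2, e1, e3, e4:
step 1: e2 put(7) — queue <7>
step 2: e1 take() → 7 — queue <>
step 3: e3 take() → empty — queue <>
step 4: e4 take() → empty — queue <>
once event 10 joins (e5's response, time 10), exhaustive search finds no witness
e.g. e1, e2, e3, e4, e5: illegal at step 1, since e1 take() → 7 cannot apply there
e.g. e1, e2, e3, e5, e4: illegal at step 1, since e1 take() → 7 cannot apply there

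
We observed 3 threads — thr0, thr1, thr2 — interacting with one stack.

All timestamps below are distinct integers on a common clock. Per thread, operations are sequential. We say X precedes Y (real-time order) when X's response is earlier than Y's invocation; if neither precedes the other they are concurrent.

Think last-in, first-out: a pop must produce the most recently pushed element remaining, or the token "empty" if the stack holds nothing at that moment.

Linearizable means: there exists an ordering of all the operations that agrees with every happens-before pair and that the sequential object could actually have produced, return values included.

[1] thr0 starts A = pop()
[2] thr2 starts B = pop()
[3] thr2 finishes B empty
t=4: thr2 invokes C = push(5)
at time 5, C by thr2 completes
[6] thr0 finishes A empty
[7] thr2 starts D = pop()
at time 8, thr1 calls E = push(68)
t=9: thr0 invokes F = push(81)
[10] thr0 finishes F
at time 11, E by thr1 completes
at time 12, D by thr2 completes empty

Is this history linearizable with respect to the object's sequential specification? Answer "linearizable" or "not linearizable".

already the first 12 events (up to D's response at time 12) admit no linearization; the first 11 still do
no legal order exists: 18 real-time-consistent candidates over 6 completed stack operations, all rejected
take A, B, C, D, E, F: step 4 already fails, because D pop() → empty cannot occur there
take A, B, C, D, F, E: step 4 already fails, because D pop() → empty cannot occur there

not linearizable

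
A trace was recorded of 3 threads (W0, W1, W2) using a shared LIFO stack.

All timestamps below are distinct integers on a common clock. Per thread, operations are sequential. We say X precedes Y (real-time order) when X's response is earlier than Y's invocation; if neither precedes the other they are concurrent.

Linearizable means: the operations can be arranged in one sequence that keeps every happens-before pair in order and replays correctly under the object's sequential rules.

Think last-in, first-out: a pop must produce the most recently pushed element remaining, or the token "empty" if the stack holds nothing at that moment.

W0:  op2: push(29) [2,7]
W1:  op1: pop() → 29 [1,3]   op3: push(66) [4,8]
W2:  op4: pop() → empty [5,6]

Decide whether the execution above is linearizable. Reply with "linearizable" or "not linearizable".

a witness: op2, op1, op4, op3
step 1: op2 push(29) — stack <29>
step 2: op1 pop() → 29 — stack <>
step 3: op4 pop() → empty — stack <>
step 4: op3 push(66) — stack <66>

linearizable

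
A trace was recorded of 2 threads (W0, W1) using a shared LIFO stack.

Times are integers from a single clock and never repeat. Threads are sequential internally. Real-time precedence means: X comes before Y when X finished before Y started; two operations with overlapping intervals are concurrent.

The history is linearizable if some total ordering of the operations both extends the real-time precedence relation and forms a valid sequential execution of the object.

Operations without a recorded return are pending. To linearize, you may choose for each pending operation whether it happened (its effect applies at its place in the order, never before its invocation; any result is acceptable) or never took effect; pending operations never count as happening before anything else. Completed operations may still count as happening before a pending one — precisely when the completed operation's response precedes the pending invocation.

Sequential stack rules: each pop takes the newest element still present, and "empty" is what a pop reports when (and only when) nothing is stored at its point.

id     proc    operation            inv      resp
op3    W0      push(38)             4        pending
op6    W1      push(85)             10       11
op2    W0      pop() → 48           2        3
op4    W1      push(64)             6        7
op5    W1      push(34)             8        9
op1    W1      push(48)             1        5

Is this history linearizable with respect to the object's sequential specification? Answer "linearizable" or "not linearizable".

witness order: op1, op2, op3, op4, op5, op6
after step 1 (op1 push(48)): stack <48>
after step 2 (op2 pop() → 48): stack <>
after step 3 (op3 push(38) (pending, included)): stack <38>
after step 4 (op4 push(64)): stack <38,64>
after step 5 (op5 push(34)): stack <38,64,34>
after step 6 (op6 push(85)): stack <38,64,34,85>

linearizable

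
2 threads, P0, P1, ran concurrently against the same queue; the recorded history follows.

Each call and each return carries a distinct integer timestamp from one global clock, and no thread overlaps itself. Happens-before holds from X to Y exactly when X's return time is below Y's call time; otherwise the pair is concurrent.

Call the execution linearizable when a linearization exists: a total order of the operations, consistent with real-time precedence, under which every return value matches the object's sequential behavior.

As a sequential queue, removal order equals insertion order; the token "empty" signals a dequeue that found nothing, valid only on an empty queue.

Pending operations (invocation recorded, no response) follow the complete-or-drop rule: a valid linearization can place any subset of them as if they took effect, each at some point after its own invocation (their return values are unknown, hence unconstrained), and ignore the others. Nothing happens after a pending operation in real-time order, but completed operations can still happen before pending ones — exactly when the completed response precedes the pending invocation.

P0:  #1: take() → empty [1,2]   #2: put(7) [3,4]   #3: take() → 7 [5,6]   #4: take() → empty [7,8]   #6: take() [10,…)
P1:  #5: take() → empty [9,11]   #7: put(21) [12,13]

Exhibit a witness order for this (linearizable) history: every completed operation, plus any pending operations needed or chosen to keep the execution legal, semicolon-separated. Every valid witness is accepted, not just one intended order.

#1; #2; #3; #4; #5; #6; #7

step 1: #1 take() → empty — queue <>
step 2: #2 put(7) — queue <7>
step 3: #3 take() → 7 — queue <>
step 4: #4 take() → empty — queue <>
step 5: #5 take() → empty — queue <>
step 6: #6 take() (pending, included) — queue <>
step 7: #7 put(21) — queue <21>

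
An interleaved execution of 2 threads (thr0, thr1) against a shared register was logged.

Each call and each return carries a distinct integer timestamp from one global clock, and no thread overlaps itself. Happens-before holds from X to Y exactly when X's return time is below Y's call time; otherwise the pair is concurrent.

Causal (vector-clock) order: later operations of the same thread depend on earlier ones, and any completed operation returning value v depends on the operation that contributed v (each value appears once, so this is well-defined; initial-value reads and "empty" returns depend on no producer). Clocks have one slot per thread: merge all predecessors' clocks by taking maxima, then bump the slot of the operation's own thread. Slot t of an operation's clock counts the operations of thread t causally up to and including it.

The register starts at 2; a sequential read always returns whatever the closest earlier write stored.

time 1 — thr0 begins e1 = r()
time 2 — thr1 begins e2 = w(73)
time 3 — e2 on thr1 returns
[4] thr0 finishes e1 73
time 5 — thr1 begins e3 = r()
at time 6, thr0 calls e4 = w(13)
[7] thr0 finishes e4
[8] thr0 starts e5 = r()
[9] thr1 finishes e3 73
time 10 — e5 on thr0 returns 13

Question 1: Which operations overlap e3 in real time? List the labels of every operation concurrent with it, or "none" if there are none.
e3 runs from 5 to 9; window-overlapping ops are concurrent
e1 [1,4]: before
e2 [2,3]: before
e4 [6,7]: concurrent
e5 [8,10]: concurrent

e4, e5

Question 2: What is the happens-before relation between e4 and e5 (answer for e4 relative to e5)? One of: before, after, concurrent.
e4 spans [6,7], e5 spans [8,10]
resp(e4)=7 < inv(e5)=8

before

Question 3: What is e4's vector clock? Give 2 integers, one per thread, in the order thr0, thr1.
root op e2, invoked 2: fresh clock plus thr1's own tick → (0, 1)
invoked at 5, e3 merges VC(e2)=(0, 1) and bumps thr1's slot → (0, 2)
invoked at 1, e1 merges VC(e2)=(0, 1) and bumps thr0's slot → (1, 1)
invoked at 6, e4 merges VC(e1)=(1, 1) and bumps thr0's slot → (2, 1)
invoked at 8, e5 merges VC(e4)=(2, 1) and bumps thr0's slot → (3, 1)
target: VC(e4) = (2, 1)

(2, 1)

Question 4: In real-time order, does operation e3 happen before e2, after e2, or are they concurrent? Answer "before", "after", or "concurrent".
e3 spans [5,9], e2 spans [2,3]
resp(e2)=3 < inv(e3)=5

after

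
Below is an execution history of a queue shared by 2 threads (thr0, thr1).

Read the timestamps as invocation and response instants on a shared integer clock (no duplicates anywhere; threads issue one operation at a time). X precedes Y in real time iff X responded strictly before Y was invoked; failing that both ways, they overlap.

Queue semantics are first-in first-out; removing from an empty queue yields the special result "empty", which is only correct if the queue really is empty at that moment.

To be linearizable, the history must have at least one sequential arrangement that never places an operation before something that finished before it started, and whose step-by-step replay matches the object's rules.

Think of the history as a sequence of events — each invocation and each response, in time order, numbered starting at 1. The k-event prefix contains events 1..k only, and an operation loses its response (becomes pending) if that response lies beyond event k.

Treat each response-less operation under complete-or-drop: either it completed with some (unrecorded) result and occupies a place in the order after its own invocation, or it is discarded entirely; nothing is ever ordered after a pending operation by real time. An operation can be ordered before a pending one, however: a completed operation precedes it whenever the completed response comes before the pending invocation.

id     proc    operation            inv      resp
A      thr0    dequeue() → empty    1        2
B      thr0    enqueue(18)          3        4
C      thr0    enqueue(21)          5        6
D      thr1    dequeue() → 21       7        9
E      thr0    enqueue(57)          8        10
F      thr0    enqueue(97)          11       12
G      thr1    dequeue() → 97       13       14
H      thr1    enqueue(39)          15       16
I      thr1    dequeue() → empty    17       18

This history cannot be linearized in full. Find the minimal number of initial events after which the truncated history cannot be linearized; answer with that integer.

9

events 1..8 are linearizable, e.g. via A, B, C:
1. A dequeue() → empty, leaving queue <>
2. B enqueue(18), leaving queue <18>
3. C enqueue(21), leaving queue <18,21>
include event 9 — D responding at 9 — and every candidate order breaks
including or dropping the 1 pending operation (E) in any combination fails
one such order, A, B, C, D (pending dropped), breaks at step 4 where D dequeue() → 21 is illegal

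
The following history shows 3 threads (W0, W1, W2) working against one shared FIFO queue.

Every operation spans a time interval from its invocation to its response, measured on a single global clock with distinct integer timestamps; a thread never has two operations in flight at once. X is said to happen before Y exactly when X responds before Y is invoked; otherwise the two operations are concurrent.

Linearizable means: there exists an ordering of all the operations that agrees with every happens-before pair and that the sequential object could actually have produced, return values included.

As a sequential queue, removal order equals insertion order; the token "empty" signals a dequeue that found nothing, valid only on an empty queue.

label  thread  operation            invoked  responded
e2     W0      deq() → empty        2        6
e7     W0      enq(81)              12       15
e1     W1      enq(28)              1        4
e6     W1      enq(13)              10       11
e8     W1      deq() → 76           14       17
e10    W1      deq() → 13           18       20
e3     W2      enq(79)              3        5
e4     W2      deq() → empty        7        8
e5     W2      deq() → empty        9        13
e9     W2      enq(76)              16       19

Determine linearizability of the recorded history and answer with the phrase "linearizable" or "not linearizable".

cut after 7 events: linearizable; cut after 8 events (e4 responds, time 8): not linearizable
the 4 completed operations admit 6 real-time orders; each fails the FIFO queue replay
e.g. e1, e2, e3, e4: illegal at step 2, since e2 deq() → empty cannot apply there
e.g. e1, e3, e2, e4: illegal at step 3, since e2 deq() → empty cannot apply there

not linearizable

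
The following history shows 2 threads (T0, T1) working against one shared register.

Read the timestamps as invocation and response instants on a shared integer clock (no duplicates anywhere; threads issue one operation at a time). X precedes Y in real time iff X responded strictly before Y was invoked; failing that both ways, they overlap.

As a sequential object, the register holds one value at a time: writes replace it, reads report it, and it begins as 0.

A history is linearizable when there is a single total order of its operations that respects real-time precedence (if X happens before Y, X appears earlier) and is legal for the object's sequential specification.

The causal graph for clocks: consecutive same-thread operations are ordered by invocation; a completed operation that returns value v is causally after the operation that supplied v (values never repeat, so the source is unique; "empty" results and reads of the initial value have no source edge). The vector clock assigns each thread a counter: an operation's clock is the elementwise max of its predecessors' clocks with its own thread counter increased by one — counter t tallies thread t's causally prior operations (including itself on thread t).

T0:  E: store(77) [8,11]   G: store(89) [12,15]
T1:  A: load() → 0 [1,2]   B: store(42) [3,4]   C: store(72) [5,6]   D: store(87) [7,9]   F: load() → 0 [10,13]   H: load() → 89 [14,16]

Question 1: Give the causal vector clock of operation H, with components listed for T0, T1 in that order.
Answer: (2, 6)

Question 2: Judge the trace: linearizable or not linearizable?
not linearizable

cut after 12 events: linearizable; cut after 13 events (F responds, time 13): not linearizable
every one of the 3 real-time-consistent orders over 6 completed register ops fails the sequential spec
no escape via the 1 pending operation (G): every completion choice fails
for example A, B, C, D, E, F (pending dropped) fails at step 6: F load() → 0 is not legal there
for example A, B, C, D, F, E (pending dropped) fails at step 5: F load() → 0 is not legal there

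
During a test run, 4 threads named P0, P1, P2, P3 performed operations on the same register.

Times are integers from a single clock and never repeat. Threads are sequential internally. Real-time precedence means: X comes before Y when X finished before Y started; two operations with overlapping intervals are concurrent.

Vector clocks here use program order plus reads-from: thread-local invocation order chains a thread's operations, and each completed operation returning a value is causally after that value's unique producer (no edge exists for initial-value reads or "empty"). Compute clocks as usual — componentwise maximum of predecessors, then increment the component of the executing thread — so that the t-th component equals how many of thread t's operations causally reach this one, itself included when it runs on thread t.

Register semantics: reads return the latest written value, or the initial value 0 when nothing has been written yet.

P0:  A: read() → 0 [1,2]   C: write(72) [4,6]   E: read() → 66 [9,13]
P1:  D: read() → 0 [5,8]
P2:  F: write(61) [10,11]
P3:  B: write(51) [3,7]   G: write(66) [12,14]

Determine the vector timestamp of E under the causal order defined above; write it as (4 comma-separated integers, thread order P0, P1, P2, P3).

B (invocation 3): nothing precedes it; P3's component alone gives (0, 0, 0, 1)
F (invocation 10): nothing precedes it; P2's component alone gives (0, 0, 1, 0)
D (invocation 5): nothing precedes it; P1's component alone gives (0, 1, 0, 0)
A (invocation 1): nothing precedes it; P0's component alone gives (1, 0, 0, 0)
G, invoked 12, takes VC(B)=(0, 0, 0, 1) under max, adds 1 for P3 → (0, 0, 0, 2)
C, invoked 4, takes VC(A)=(1, 0, 0, 0) under max, adds 1 for P0 → (2, 0, 0, 0)
E, invoked 9, takes VC(C)=(2, 0, 0, 0), VC(G)=(0, 0, 0, 2) under max, adds 1 for P0 → (3, 0, 0, 2)
target: VC(E) = (3, 0, 0, 2)

(3, 0, 0, 2)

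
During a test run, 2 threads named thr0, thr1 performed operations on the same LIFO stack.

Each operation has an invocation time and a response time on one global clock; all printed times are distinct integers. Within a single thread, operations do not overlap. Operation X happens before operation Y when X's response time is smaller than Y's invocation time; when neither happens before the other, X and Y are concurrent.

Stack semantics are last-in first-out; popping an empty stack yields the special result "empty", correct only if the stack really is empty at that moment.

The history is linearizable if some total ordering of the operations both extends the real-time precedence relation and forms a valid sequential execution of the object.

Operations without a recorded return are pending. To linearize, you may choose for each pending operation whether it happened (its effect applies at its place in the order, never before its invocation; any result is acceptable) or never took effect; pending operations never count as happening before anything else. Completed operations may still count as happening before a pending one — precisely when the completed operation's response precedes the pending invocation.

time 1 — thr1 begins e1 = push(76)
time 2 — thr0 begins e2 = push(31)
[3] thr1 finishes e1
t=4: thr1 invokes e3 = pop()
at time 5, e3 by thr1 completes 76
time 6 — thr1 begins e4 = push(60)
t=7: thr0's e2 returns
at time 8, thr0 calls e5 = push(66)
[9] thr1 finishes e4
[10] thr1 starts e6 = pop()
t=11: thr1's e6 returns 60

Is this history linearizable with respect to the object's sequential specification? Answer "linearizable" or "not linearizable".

linearizable

one valid linearization: e1, e3, e2, e4, e6
1. e1 push(76), leaving stack <76>
2. e3 pop() → 76, leaving stack <>
3. e2 push(31), leaving stack <31>
4. e4 push(60), leaving stack <31,60>
5. e6 pop() → 60, leaving stack <31>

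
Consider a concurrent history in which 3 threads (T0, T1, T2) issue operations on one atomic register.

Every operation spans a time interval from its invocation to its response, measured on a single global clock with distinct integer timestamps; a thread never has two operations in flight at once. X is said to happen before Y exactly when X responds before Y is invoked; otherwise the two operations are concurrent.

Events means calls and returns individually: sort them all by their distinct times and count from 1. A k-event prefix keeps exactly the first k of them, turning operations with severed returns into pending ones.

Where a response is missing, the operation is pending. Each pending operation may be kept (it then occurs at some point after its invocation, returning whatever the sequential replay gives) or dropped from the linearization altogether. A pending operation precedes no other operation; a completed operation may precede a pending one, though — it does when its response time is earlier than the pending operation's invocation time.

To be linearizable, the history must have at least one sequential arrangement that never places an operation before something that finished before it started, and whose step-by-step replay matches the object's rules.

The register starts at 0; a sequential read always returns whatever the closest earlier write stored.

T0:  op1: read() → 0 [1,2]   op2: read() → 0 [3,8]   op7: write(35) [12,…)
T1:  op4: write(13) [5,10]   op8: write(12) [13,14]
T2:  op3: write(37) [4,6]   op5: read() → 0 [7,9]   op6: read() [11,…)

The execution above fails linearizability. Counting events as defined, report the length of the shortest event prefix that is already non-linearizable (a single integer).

9

events 1..8 are linearizable, e.g. via op1, op2, op3:
after step 1 (op1 read() → 0): value 0
after step 2 (op2 read() → 0): value 0
after step 3 (op3 write(37)): value 37
adding event 9 (op5 responds at 9) leaves no legal real-time order
no completion choice of the 1 pending operation (op4) rescues it — every subset was tried
take op1, op2, op3, op5 (pending dropped): step 4 already fails, because op5 read() → 0 cannot occur there
take op1, op3, op2, op5 (pending dropped): step 3 already fails, because op2 read() → 0 cannot occur there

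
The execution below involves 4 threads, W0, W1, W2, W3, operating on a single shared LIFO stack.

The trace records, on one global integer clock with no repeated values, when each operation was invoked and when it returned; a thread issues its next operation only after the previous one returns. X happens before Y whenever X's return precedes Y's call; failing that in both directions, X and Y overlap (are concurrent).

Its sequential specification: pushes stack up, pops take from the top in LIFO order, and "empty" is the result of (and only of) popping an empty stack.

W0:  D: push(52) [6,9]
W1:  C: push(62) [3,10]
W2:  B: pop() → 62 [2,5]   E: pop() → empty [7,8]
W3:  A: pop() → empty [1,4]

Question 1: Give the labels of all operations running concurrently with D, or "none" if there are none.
overlap test against D [6,9]: concurrent iff the interval meets 6..9
A [1,4]: before
B [2,5]: before
C [3,10]: concurrent
E [7,8]: concurrent

C, E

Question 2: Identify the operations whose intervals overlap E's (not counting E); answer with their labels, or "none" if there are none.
E spans [7,8]: anything still running between times 7 and 8 counts as concurrent
A [1,4]: before
B [2,5]: before
C [3,10]: concurrent
D [6,9]: concurrent

C, D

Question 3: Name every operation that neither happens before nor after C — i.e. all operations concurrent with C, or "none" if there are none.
C runs from 3 to 10; window-overlapping ops are concurrent
A [1,4]: concurrent
B [2,5]: concurrent
D [6,9]: concurrent
E [7,8]: concurrent

A, B, D, E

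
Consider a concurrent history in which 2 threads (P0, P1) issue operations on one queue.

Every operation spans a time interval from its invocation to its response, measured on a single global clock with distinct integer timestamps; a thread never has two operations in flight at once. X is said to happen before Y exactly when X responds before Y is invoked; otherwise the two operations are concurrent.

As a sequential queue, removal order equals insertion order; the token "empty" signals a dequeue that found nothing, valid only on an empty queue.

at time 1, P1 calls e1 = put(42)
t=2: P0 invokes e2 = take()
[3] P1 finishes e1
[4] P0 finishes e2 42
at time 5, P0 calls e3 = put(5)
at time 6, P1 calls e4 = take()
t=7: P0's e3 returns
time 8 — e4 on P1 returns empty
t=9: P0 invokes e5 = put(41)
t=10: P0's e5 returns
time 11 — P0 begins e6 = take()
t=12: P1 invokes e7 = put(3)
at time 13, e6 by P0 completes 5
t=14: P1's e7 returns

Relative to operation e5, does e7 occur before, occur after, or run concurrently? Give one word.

after

e7 spans [12,14], e5 spans [9,10]
resp(e5)=10 < inv(e7)=12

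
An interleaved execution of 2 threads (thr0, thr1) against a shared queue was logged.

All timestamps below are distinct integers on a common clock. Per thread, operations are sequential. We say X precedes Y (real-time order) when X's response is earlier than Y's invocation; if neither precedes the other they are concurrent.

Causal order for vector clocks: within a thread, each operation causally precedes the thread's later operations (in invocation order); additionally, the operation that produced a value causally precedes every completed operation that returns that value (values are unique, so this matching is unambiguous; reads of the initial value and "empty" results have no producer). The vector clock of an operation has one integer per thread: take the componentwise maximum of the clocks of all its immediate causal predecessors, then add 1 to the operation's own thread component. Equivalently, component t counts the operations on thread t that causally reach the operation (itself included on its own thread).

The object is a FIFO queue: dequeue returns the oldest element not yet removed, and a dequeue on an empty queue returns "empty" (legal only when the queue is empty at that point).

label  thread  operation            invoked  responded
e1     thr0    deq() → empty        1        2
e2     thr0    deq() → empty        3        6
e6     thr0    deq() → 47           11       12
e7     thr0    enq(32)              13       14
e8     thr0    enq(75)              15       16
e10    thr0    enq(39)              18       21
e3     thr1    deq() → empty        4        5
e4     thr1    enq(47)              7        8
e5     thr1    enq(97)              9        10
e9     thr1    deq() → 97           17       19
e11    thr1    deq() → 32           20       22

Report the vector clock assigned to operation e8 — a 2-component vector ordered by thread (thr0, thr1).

(5, 2)

root op e3, invoked 4: fresh clock plus thr1's own tick → (0, 1)
root op e1, invoked 1: fresh clock plus thr0's own tick → (1, 0)
VC(e4, invoked at 7): max of VC(e3)=(0, 1), then +1 on thread thr1 → (0, 2)
VC(e2, invoked at 3): max of VC(e1)=(1, 0), then +1 on thread thr0 → (2, 0)
VC(e5, invoked at 9): max of VC(e4)=(0, 2), then +1 on thread thr1 → (0, 3)
VC(e9, invoked at 17): max of VC(e5)=(0, 3), then +1 on thread thr1 → (0, 4)
VC(e6, invoked at 11): max of VC(e2)=(2, 0), VC(e4)=(0, 2), then +1 on thread thr0 → (3, 2)
VC(e7, invoked at 13): max of VC(e6)=(3, 2), then +1 on thread thr0 → (4, 2)
VC(e8, invoked at 15): max of VC(e7)=(4, 2), then +1 on thread thr0 → (5, 2)
VC(e10, invoked at 18): max of VC(e8)=(5, 2), then +1 on thread thr0 → (6, 2)
VC(e11, invoked at 20): max of VC(e7)=(4, 2), VC(e9)=(0, 4), then +1 on thread thr1 → (4, 5)
target: VC(e8) = (5, 2)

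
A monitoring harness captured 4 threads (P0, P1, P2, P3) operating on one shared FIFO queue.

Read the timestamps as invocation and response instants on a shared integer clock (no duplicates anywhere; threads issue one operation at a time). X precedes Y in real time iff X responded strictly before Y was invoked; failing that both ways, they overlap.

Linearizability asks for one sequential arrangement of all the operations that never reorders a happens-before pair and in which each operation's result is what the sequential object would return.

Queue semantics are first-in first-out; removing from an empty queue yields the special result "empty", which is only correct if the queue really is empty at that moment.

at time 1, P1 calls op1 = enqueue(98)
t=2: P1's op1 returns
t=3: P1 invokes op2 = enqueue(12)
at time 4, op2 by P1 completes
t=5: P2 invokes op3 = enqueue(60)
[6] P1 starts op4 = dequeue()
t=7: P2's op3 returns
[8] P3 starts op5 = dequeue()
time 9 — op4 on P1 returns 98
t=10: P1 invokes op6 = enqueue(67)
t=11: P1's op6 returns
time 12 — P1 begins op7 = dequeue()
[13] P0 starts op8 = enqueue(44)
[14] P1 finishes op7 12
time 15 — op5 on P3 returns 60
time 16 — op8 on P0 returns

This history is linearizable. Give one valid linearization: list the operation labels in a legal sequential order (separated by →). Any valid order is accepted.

op1 → op2 → op3 → op4 → op6 → op7 → op5 → op8

after step 1 (op1 enqueue(98)): queue <98>
after step 2 (op2 enqueue(12)): queue <98,12>
after step 3 (op3 enqueue(60)): queue <98,12,60>
after step 4 (op4 dequeue() → 98): queue <12,60>
after step 5 (op6 enqueue(67)): queue <12,60,67>
after step 6 (op7 dequeue() → 12): queue <60,67>
after step 7 (op5 dequeue() → 60): queue <67>
after step 8 (op8 enqueue(44)): queue <67,44>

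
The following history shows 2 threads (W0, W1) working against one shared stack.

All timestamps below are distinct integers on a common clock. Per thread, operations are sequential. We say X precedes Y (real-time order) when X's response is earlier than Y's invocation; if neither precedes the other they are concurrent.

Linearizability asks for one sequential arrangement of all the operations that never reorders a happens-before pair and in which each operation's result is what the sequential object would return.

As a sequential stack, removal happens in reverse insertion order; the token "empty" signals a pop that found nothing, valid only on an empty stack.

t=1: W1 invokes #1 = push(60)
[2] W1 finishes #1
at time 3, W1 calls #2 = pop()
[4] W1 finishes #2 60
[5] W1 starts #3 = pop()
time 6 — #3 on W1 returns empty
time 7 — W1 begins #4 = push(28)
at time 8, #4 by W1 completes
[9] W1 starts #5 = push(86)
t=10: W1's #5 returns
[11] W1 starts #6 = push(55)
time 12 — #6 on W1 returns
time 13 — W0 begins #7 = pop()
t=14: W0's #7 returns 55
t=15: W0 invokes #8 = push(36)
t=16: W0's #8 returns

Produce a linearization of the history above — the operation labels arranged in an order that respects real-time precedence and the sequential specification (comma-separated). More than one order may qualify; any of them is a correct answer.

#1, #2, #3, #4, #5, #6, #7, #8

after step 1 (#1 push(60)): stack <60>
after step 2 (#2 pop() → 60): stack <>
after step 3 (#3 pop() → empty): stack <>
after step 4 (#4 push(28)): stack <28>
after step 5 (#5 push(86)): stack <28,86>
after step 6 (#6 push(55)): stack <28,86,55>
after step 7 (#7 pop() → 55): stack <28,86>
after step 8 (#8 push(36)): stack <28,86,36>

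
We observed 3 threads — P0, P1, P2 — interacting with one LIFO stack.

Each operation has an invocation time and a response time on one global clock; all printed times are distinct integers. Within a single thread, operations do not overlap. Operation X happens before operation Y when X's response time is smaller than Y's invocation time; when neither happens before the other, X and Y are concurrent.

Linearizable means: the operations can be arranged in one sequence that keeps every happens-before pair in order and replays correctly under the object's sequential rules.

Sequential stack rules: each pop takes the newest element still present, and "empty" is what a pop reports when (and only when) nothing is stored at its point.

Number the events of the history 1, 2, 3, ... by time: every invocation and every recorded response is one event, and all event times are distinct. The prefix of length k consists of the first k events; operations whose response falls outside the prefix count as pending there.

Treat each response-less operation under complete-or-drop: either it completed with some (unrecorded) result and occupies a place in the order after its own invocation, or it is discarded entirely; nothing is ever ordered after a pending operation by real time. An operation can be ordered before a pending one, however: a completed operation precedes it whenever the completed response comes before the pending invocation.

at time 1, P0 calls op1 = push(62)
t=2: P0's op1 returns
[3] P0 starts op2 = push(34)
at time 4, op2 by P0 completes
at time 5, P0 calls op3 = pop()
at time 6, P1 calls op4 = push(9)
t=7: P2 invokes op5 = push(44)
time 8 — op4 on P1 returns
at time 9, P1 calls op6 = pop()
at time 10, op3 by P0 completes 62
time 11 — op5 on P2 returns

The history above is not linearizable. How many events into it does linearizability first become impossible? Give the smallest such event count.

events 1..9 are linearizable, e.g. via op1, op2, op3, op4:
after step 1 (op1 push(62)): stack <62>
after step 2 (op2 push(34)): stack <62,34>
after step 3 (op3 pop() (pending, included)): stack <62>
after step 4 (op4 push(9)): stack <62,9>
event 10 — op3's response, time 10 — after it, nothing linearizes
no completion choice of the 2 pending operations (op5, op6) rescues it — every subset was tried
e.g. op1, op2, op3, op4 (pending dropped): illegal at step 3, since op3 pop() → 62 cannot apply there
e.g. op1, op2, op4, op3 (pending dropped): illegal at step 4, since op3 pop() → 62 cannot apply there

10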